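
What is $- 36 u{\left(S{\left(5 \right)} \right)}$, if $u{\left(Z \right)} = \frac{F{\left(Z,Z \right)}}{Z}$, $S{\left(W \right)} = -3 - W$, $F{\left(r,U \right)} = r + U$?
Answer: $-72$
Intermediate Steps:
$F{\left(r,U \right)} = U + r$
$u{\left(Z \right)} = 2$ ($u{\left(Z \right)} = \frac{Z + Z}{Z} = \frac{2 Z}{Z} = 2$)
$- 36 u{\left(S{\left(5 \right)} \right)} = \left(-36\right) 2 = -72$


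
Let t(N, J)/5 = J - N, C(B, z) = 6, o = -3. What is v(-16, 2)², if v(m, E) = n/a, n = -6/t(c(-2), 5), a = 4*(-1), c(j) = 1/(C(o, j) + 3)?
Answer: 729/193600 ≈ 0.0037655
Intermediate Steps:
c(j) = ⅑ (c(j) = 1/(6 + 3) = 1/9 = ⅑)
t(N, J) = -5*N + 5*J (t(N, J) = 5*(J - N) = -5*N + 5*J)
a = -4
n = -27/110 (n = -6/(-5*⅑ + 5*5) = -6/(-5/9 + 25) = -6/220/9 = -6*9/220 = -27/110 ≈ -0.24545)
v(m, E) = 27/440 (v(m, E) = -27/110/(-4) = -27/110*(-¼) = 27/440)
v(-16, 2)² = (27/440)² = 729/193600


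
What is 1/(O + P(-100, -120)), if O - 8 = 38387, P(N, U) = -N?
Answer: 1/38495 ≈ 2.5977e-5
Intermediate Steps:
O = 38395 (O = 8 + 38387 = 38395)
1/(O + P(-100, -120)) = 1/(38395 - 1*(-100)) = 1/(38395 + 100) = 1/38495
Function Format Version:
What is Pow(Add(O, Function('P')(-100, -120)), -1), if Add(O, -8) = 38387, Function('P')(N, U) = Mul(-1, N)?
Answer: Rational(1, 38495) ≈ 2.5977e-5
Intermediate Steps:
O = 38395 (O = Add(8, 38387) = 38395)
Pow(Add(O, Function('P')(-100, -120)), -1) = Pow(Add(38395, Mul(-1, -100)), -1) = Pow(Add(38395, 100), -1) = Pow(38495, -1) = Rational(1, 38495)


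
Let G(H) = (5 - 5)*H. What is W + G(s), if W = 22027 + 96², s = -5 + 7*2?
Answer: 31243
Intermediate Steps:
s = 9 (s = -5 + 14 = 9)
G(H) = 0 (G(H) = 0*H = 0)
W = 31243 (W = 22027 + 9216 = 31243)
W + G(s) = 31243 + 0 = 31243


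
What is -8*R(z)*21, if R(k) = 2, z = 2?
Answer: -336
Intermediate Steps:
-8*R(z)*21 = -8*2*21 = -16*21 = -336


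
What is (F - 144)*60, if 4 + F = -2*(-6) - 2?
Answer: -8280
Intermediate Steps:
F = 6 (F = -4 + (-2*(-6) - 2) = -4 + (12 - 2) = -4 + 10 = 6)
(F - 144)*60 = (6 - 144)*60 = -138*60 = -8280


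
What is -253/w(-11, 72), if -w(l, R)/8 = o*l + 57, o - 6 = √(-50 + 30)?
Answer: -2277/20008 + 2783*I*√5/10004 ≈ -0.1138 + 0.62205*I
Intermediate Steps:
o = 6 + 2*I*√5 (o = 6 + √(-50 + 30) = 6 + √(-20) = 6 + 2*I*√5 ≈ 6.0 + 4.4721*I)
w(l, R) = -456 - 8*l*(6 + 2*I*√5) (w(l, R) = -8*((6 + 2*I*√5)*l + 57) = -8*(l*(6 + 2*I*√5) + 57) = -8*(57 + l*(6 + 2*I*√5)) = -456 - 8*l*(6 + 2*I*√5))
-253/w(-11, 72) = -253/(-456 - 16*(-11)*(3 + I*√5)) = -253/(-456 + (528 + 176*I*√5)) = -253/(72 + 176*I*√5)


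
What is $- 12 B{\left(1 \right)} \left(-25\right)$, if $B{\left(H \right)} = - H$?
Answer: $-300$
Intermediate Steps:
$- 12 B{\left(1 \right)} \left(-25\right) = - 12 \left(\left(-1\right) 1\right) \left(-25\right) = \left(-12\right) \left(-1\right) \left(-25\right) = 12 \left(-25\right) = -300$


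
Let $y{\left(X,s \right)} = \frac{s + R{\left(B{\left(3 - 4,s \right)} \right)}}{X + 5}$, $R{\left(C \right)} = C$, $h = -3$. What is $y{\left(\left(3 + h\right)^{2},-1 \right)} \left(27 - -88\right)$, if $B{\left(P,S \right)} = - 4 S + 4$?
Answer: $161$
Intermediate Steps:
$B{\left(P,S \right)} = 4 - 4 S$
$y{\left(X,s \right)} = \frac{4 - 3 s}{5 + X}$ ($y{\left(X,s \right)} = \frac{s - \left(-4 + 4 s\right)}{X + 5} = \frac{4 - 3 s}{5 + X}$)
$y{\left(\left(3 + h\right)^{2},-1 \right)} \left(27 - -88\right) = \frac{4 - -3}{5 + \left(3 - 3\right)^{2}} \left(27 - -88\right) = \frac{4 + 3}{5 + 0^{2}} \left(27 + 88\right) = \frac{1}{5 + 0} \cdot 7 \cdot 115 = \frac{1}{5} \cdot 7 \cdot 115 = \frac{7}{5} \cdot 115 = 161$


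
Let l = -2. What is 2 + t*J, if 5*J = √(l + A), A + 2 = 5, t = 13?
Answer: 23/5 ≈ 4.6000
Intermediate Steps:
A = 3 (A = -2 + 5 = 3)
J = ⅕ (J = √(-2 + 3)/5 = √1/5 = (⅕)*1 = ⅕ ≈ 0.20000)
2 + t*J = 2 + 13*(⅕) = 2 + 13/5 = 23/5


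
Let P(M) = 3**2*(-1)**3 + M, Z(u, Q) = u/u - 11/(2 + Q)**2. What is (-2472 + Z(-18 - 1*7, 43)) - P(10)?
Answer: -5005811/2025 ≈ -2472.0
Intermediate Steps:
Z(u, Q) = 1 - 11/(2 + Q)**2
P(M) = -9 + M (P(M) = 9*(-1) + M = -9 + M)
(-2472 + Z(-18 - 1*7, 43)) - P(10) = (-2472 + (1 - 11/(2 + 43)**2)) - (-9 + 10) = (-2472 + (1 - 11/45**2)) - 1*1 = (-2472 + (1 - 11*1/2025)) - 1 = (-2472 + (1 - 11/2025)) - 1 = (-2472 + 2014/2025) - 1 = -5003786/2025 - 1 = -5005811/2025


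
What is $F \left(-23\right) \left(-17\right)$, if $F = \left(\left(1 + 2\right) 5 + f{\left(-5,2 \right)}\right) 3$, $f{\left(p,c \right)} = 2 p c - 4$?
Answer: $-10557$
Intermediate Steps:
$f{\left(p,c \right)} = -4 + 2 c p$ ($f{\left(p,c \right)} = 2 c p - 4 = -4 + 2 c p$)
$F = -27$ ($F = \left(\left(1 + 2\right) 5 + \left(-4 + 2 \cdot 2 \left(-5\right)\right)\right) 3 = \left(3 \cdot 5 - 24\right) 3 = \left(15 - 24\right) 3 = \left(-9\right) 3 = -27$)
$F \left(-23\right) \left(-17\right) = \left(-27\right) \left(-23\right) \left(-17\right) = 621 \left(-17\right) = -10557$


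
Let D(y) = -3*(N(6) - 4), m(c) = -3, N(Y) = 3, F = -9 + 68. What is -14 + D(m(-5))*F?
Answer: 163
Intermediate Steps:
F = 59
D(y) = 3 (D(y) = -3*(3 - 4) = -3*(-1) = 3)
-14 + D(m(-5))*F = -14 + 3*59 = -14 + 177 = 163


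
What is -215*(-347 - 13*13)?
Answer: 110940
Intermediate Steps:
-215*(-347 - 13*13) = -215*(-347 - 169) = -215*(-516) = 110940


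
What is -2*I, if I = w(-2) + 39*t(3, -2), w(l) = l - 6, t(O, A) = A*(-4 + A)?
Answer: -920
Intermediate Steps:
w(l) = -6 + l
I = 460 (I = (-6 - 2) + 39*(-2*(-4 - 2)) = -8 + 39*(-2*(-6)) = -8 + 39*12 = -8 + 468 = 460)
-2*I = -2*460 = -920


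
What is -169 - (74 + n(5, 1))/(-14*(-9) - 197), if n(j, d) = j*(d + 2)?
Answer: -11910/71 ≈ -167.75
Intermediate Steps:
n(j, d) = j*(2 + d)
-169 - (74 + n(5, 1))/(-14*(-9) - 197) = -169 - (74 + 5*(2 + 1))/(-14*(-9) - 197) = -169 - (74 + 5*3)/(126 - 197) = -169 - (74 + 15)/(-71) = -169 - 89*(-1)/71 = -169 - 1*(-89/71) = -169 + 89/71 = -11910/71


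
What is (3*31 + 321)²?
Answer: 171396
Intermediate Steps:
(3*31 + 321)² = (93 + 321)² = 414² = 171396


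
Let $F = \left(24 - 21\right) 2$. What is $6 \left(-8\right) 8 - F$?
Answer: $-390$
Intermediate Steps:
$F = 6$ ($F = 3 \cdot 2 = 6$)
$6 \left(-8\right) 8 - F = 6 \left(-8\right) 8 - 6 = \left(-48\right) 8 - 6 = -384 - 6 = -390$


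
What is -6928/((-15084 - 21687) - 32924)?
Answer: 6928/69695 ≈ 0.099405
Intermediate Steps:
-6928/((-15084 - 21687) - 32924) = -6928/(-36771 - 32924) = -6928/(-69695) = -6928*(-1/69695) = 6928/69695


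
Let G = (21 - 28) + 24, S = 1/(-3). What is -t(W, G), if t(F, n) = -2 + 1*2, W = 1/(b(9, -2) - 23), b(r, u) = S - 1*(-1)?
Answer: 0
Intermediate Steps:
S = -⅓ ≈ -0.33333
b(r, u) = ⅔ (b(r, u) = -⅓ - 1*(-1) = -⅓ + 1 = ⅔)
G = 17 (G = -7 + 24 = 17)
W = -3/67 (W = 1/(⅔ - 23) = 1/(-67/3) = -3/67 ≈ -0.044776)
t(F, n) = 0 (t(F, n) = -2 + 2 = 0)
-t(W, G) = -1*0 = 0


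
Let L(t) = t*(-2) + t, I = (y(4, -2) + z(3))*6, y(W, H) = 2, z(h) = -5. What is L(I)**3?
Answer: 5832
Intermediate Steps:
I = -18 (I = (2 - 5)*6 = -3*6 = -18)
L(t) = -t (L(t) = -2*t + t = -t)
L(I)**3 = (-1*(-18))**3 = 18**3 = 5832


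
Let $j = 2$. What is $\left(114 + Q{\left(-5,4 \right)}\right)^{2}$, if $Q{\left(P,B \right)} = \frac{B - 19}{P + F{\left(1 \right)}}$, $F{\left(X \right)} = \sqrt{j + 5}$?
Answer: $\frac{125714}{9} + \frac{3545 \sqrt{7}}{18} \approx 14489.0$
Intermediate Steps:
$F{\left(X \right)} = \sqrt{7}$ ($F{\left(X \right)} = \sqrt{2 + 5} = \sqrt{7}$)
$Q{\left(P,B \right)} = \frac{-19 + B}{P + \sqrt{7}}$ ($Q{\left(P,B \right)} = \frac{B - 19}{P + \sqrt{7}} = \frac{-19 + B}{P + \sqrt{7}}$)
$\left(114 + Q{\left(-5,4 \right)}\right)^{2} = \left(114 + \frac{-19 + 4}{-5 + \sqrt{7}}\right)^{2} = \left(114 + \frac{1}{-5 + \sqrt{7}} \left(-15\right)\right)^{2} = \left(114 - \frac{15}{-5 + \sqrt{7}}\right)^{2}$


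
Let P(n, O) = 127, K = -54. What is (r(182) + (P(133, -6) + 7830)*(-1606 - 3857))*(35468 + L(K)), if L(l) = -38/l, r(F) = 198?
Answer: -1541785286145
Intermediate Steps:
(r(182) + (P(133, -6) + 7830)*(-1606 - 3857))*(35468 + L(K)) = (198 + (127 + 7830)*(-1606 - 3857))*(35468 - 38/(-54)) = (198 + 7957*(-5463))*(35468 - 38*(-1/54)) = (198 - 43469091)*(35468 + 19/27) = -43468893*957655/27 = -1541785286145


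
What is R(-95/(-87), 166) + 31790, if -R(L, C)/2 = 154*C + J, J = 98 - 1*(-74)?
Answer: -19682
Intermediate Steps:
J = 172 (J = 98 + 74 = 172)
R(L, C) = -344 - 308*C (R(L, C) = -2*(154*C + 172) = -2*(172 + 154*C) = -344 - 308*C)
R(-95/(-87), 166) + 31790 = (-344 - 308*166) + 31790 = (-344 - 51128) + 31790 = -51472 + 31790 = -19682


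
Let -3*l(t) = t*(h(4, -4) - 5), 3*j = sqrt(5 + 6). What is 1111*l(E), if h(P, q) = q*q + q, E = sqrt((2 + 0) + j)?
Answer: -7777*sqrt(18 + 3*sqrt(11))/9 ≈ -4568.4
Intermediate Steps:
j = sqrt(11)/3 (j = sqrt(5 + 6)/3 = sqrt(11)/3 ≈ 1.1055)
E = sqrt(2 + sqrt(11)/3) (E = sqrt((2 + 0) + sqrt(11)/3) = sqrt(2 + sqrt(11)/3) ≈ 1.7623)
h(P, q) = q + q**2 (h(P, q) = q**2 + q = q + q**2)
l(t) = -7*t/3 (l(t) = -t*(-4*(1 - 4) - 5)/3 = -t*(-4*(-3) - 5)/3 = -t*(12 - 5)/3 = -t*7/3 = -7*t/3)
1111*l(E) = 1111*(-7*sqrt(18 + 3*sqrt(11))/9) = -7777*sqrt(18 + 3*sqrt(11))/9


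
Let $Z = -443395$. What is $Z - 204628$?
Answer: $-648023$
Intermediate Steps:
$Z - 204628 = -443395 - 204628 = -648023$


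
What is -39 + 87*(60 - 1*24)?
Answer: 3093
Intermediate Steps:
-39 + 87*(60 - 1*24) = -39 + 87*(60 - 24) = -39 + 87*36 = -39 + 3132 = 3093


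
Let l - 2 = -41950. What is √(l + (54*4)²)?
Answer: 2*√1177 ≈ 68.615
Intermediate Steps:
l = -41948 (l = 2 - 41950 = -41948)
√(l + (54*4)²) = √(-41948 + (54*4)²) = √(-41948 + 216²) = √(-41948 + 46656) = √4708 = 2*√1177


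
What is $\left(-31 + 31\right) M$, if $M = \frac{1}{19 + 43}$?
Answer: $0$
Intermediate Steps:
$M = \frac{1}{62} \approx 0.016129$
$\left(-31 + 31\right) M = \left(-31 + 31\right) \frac{1}{62} = 0 \cdot \frac{1}{62} = 0$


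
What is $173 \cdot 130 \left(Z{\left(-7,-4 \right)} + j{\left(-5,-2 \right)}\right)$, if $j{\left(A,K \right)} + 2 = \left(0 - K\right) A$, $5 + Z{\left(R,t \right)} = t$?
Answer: $-472290$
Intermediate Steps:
$Z{\left(R,t \right)} = -5 + t$
$j{\left(A,K \right)} = -2 - A K$ ($j{\left(A,K \right)} = -2 + \left(0 - K\right) A = -2 + - K A = -2 - A K$)
$173 \cdot 130 \left(Z{\left(-7,-4 \right)} + j{\left(-5,-2 \right)}\right) = 173 \cdot 130 \left(\left(-5 - 4\right) - \left(2 - -10\right)\right) = 22490 \left(-9 - 12\right) = 22490 \left(-21\right) = -472290$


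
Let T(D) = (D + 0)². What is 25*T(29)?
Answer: 21025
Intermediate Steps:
T(D) = D²
25*T(29) = 25*29² = 25*841 = 21025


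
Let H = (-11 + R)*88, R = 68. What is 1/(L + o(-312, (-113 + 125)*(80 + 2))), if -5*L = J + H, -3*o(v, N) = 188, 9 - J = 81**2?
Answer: 15/3668 ≈ 0.0040894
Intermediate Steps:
J = -6552 (J = 9 - 1*81**2 = 9 - 1*6561 = 9 - 6561 = -6552)
H = 5016 (H = (-11 + 68)*88 = 57*88 = 5016)
o(v, N) = -188/3 (o(v, N) = -1/3*188 = -188/3)
L = 1536/5 (L = -(-6552 + 5016)/5 = -1/5*(-1536) = 1536/5 ≈ 307.20)
1/(L + o(-312, (-113 + 125)*(80 + 2))) = 1/(1536/5 - 188/3) = 1/(3668/15) = 15/3668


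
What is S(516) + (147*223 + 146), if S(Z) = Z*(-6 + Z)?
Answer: 296087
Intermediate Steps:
S(516) + (147*223 + 146) = 516*(-6 + 516) + (147*223 + 146) = 516*510 + (32781 + 146) = 263160 + 32927 = 296087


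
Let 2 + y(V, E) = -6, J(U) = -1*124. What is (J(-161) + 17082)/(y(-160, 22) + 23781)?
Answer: 16958/23773 ≈ 0.71333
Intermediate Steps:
J(U) = -124
y(V, E) = -8 (y(V, E) = -2 - 6 = -8)
(J(-161) + 17082)/(y(-160, 22) + 23781) = (-124 + 17082)/(-8 + 23781) = 16958/23773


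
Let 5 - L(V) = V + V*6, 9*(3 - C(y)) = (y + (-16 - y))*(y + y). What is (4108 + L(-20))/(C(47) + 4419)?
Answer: 38277/41302 ≈ 0.92676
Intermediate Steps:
C(y) = 3 + 32*y/9 (C(y) = 3 - (y + (-16 - y))*(y + y)/9 = 3 - (-16)*2*y/9 = 3 - (-32)*y/9 = 3 + 32*y/9)
L(V) = 5 - 7*V (L(V) = 5 - (V + V*6) = 5 - (V + 6*V) = 5 - 7*V)
(4108 + L(-20))/(C(47) + 4419) = (4108 + (5 - 7*(-20)))/((3 + (32/9)*47) + 4419) = (4108 + (5 + 140))/((3 + 1504/9) + 4419) = (4108 + 145)/(1531/9 + 4419) = 4253/(41302/9) = 4253*(9/41302) = 38277/41302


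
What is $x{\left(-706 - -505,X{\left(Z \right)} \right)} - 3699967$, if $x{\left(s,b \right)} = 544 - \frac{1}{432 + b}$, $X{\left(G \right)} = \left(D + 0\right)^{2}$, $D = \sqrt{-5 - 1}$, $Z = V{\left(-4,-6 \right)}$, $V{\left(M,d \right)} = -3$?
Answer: $- \frac{1575954199}{426} \approx -3.6994 \cdot 10^{6}$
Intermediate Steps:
$Z = -3$
$D = i \sqrt{6}$ ($D = \sqrt{-6} = i \sqrt{6} \approx 2.4495 i$)
$X{\left(G \right)} = -6$ ($X{\left(G \right)} = \left(i \sqrt{6} + 0\right)^{2} = \left(i \sqrt{6}\right)^{2} = -6$)
$x{\left(-706 - -505,X{\left(Z \right)} \right)} - 3699967 = \frac{235007 + 544 \left(-6\right)}{432 - 6} - 3699967 = \frac{235007 - 3264}{426} - 3699967 = \frac{1}{426} \cdot 231743 - 3699967 = \frac{231743}{426} - 3699967 = - \frac{1575954199}{426}$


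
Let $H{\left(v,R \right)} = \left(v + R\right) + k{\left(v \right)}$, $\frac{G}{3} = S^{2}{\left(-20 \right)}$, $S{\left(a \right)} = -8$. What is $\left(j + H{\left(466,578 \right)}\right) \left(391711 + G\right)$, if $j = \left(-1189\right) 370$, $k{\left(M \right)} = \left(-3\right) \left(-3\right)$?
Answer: $-171997212931$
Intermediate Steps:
$k{\left(M \right)} = 9$
$G = 192$ ($G = 3 \left(-8\right)^{2} = 3 \cdot 64 = 192$)
$H{\left(v,R \right)} = 9 + R + v$ ($H{\left(v,R \right)} = \left(v + R\right) + 9 = \left(R + v\right) + 9 = 9 + R + v$)
$j = -439930$
$\left(j + H{\left(466,578 \right)}\right) \left(391711 + G\right) = \left(-439930 + \left(9 + 578 + 466\right)\right) \left(391711 + 192\right) = \left(-439930 + 1053\right) 391903 = \left(-438877\right) 391903 = -171997212931$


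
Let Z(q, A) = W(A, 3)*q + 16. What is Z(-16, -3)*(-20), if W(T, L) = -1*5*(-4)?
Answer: 6080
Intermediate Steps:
W(T, L) = 20 (W(T, L) = -5*(-4) = 20)
Z(q, A) = 16 + 20*q (Z(q, A) = 20*q + 16 = 16 + 20*q)
Z(-16, -3)*(-20) = (16 + 20*(-16))*(-20) = (16 - 320)*(-20) = -304*(-20) = 6080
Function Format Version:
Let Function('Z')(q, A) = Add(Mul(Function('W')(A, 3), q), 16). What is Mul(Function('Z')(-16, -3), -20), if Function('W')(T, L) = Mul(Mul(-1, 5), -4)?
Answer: 6080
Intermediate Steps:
Function('W')(T, L) = 20 (Function('W')(T, L) = Mul(-5, -4) = 20)
Function('Z')(q, A) = Add(16, Mul(20, q)) (Function('Z')(q, A) = Add(Mul(20, q), 16) = Add(16, Mul(20, q)))
Mul(Function('Z')(-16, -3), -20) = Mul(Add(16, Mul(20, -16)), -20) = Mul(Add(16, -320), -20) = Mul(-304, -20) = 6080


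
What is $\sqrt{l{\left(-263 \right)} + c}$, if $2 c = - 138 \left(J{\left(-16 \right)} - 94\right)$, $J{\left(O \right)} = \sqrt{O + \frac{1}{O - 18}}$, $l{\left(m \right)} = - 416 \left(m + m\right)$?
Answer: $\frac{\sqrt{260449112 - 2346 i \sqrt{18530}}}{34} \approx 474.66 - 0.291 i$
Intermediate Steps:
$l{\left(m \right)} = - 832 m$ ($l{\left(m \right)} = - 416 \cdot 2 m = - 832 m$)
$J{\left(O \right)} = \sqrt{O + \frac{1}{-18 + O}}$
$c = 6486 - \frac{69 i \sqrt{18530}}{34}$ ($c = \frac{\left(-138\right) \left(\sqrt{\frac{1 - 16 \left(-18 - 16\right)}{-18 - 16}} - 94\right)}{2} = \frac{\left(-138\right) \left(\sqrt{\frac{1 - -544}{-34}} - 94\right)}{2} = \frac{\left(-138\right) \left(\sqrt{- \frac{1 + 544}{34}} - 94\right)}{2} = \frac{\left(-138\right) \left(\sqrt{\left(- \frac{1}{34}\right) 545} - 94\right)}{2} = \frac{\left(-138\right) \left(\sqrt{- \frac{545}{34}} - 94\right)}{2} = \frac{\left(-138\right) \left(\frac{i \sqrt{18530}}{34} - 94\right)}{2} = \frac{\left(-138\right) \left(-94 + \frac{i \sqrt{18530}}{34}\right)}{2} = \frac{12972 - \frac{69 i \sqrt{18530}}{17}}{2} = 6486 - \frac{69 i \sqrt{18530}}{34} \approx 6486.0 - 276.25 i$)
$\sqrt{l{\left(-263 \right)} + c} = \sqrt{\left(-832\right) \left(-263\right) + \left(6486 - \frac{69 i \sqrt{18530}}{34}\right)} = \sqrt{218816 + \left(6486 - \frac{69 i \sqrt{18530}}{34}\right)} = \sqrt{225302 - \frac{69 i \sqrt{18530}}{34}}$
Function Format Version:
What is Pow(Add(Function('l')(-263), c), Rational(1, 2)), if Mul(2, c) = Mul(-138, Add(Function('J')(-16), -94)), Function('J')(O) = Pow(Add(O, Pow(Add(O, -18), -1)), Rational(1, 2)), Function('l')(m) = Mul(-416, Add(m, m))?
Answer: Mul(Rational(1, 34), Pow(Add(260449112, Mul(-2346, I, Pow(18530, Rational(1, 2)))), Rational(1, 2))) ≈ Add(474.66, Mul(-0.29100, I))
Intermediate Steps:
Function('l')(m) = Mul(-832, m) (Function('l')(m) = Mul(-416, Mul(2, m)) = Mul(-832, m))
Function('J')(O) = Pow(Add(O, Pow(Add(-18, O), -1)), Rational(1, 2))
c = Add(6486, Mul(Rational(-69, 34), I, Pow(18530, Rational(1, 2)))) (c = Mul(Rational(1, 2), Mul(-138, Add(Pow(Mul(Pow(Add(-18, -16), -1), Add(1, Mul(-16, Add(-18, -16)))), Rational(1, 2)), -94))) = Mul(Rational(1, 2), Mul(-138, Add(Pow(Mul(Pow(-34, -1), Add(1, Mul(-16, -34))), Rational(1, 2)), -94))) = Mul(Rational(1, 2), Mul(-138, Add(Pow(Mul(Rational(-1, 34), Add(1, 544)), Rational(1, 2)), -94))) = Mul(Rational(1, 2), Mul(-138, Add(Pow(Mul(Rational(-1, 34), 545), Rational(1, 2)), -94))) = Mul(Rational(1, 2), Mul(-138, Add(Pow(Rational(-545, 34), Rational(1, 2)), -94))) = Mul(Rational(1, 2), Mul(-138, Add(Mul(Rational(1, 34), I, Pow(18530, Rational(1, 2))), -94))) = Mul(Rational(1, 2), Mul(-138, Add(-94, Mul(Rational(1, 34), I, Pow(18530, Rational(1, 2)))))) = Mul(Rational(1, 2), Add(12972, Mul(Rational(-69, 17), I, Pow(18530, Rational(1, 2))))) = Add(6486, Mul(Rational(-69, 34), I, Pow(18530, Rational(1, 2)))) ≈ Add(6486.0, Mul(-276.25, I)))
Pow(Add(Function('l')(-263), c), Rational(1, 2)) = Pow(Add(Mul(-832, -263), Add(6486, Mul(Rational(-69, 34), I, Pow(18530, Rational(1, 2))))), Rational(1, 2)) = Pow(Add(218816, Add(6486, Mul(Rational(-69, 34), I, Pow(18530, Rational(1, 2))))), Rational(1, 2)) = Pow(Add(225302, Mul(Rational(-69, 34), I, Pow(18530, Rational(1, 2)))), Rational(1, 2))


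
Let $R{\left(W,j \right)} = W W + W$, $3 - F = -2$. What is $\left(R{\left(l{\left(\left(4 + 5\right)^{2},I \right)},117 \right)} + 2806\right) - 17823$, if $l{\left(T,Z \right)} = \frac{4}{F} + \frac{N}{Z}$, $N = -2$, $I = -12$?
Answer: $- \frac{13513589}{900} \approx -15015.0$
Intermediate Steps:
$F = 5$ ($F = 3 - -2 = 3 + 2 = 5$)
$l{\left(T,Z \right)} = \frac{4}{5} - \frac{2}{Z}$
$R{\left(W,j \right)} = W + W^{2}$ ($R{\left(W,j \right)} = W^{2} + W = W + W^{2}$)
$\left(R{\left(l{\left(\left(4 + 5\right)^{2},I \right)},117 \right)} + 2806\right) - 17823 = \left(\left(\frac{4}{5} - \frac{2}{-12}\right) \left(1 + \left(\frac{4}{5} - \frac{2}{-12}\right)\right) + 2806\right) - 17823 = \left(\left(\frac{4}{5} - - \frac{1}{6}\right) \left(1 + \left(\frac{4}{5} - - \frac{1}{6}\right)\right) + 2806\right) - 17823 = \left(\left(\frac{4}{5} + \frac{1}{6}\right) \left(1 + \left(\frac{4}{5} + \frac{1}{6}\right)\right) + 2806\right) - 17823 = \left(\frac{29 \left(1 + \frac{29}{30}\right)}{30} + 2806\right) - 17823 = \left(\frac{29}{30} \cdot \frac{59}{30} + 2806\right) - 17823 = \left(\frac{1711}{900} + 2806\right) - 17823 = \frac{2527111}{900} - 17823 = - \frac{13513589}{900}$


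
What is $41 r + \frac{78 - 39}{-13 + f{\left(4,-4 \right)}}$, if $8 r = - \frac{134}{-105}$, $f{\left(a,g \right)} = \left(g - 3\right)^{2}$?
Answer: $\frac{1601}{210} \approx 7.6238$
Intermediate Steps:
$f{\left(a,g \right)} = \left(-3 + g\right)^{2}$
$r = \frac{67}{420}$ ($r = \frac{\left(-134\right) \frac{1}{-105}}{8} = \frac{\left(-134\right) \left(- \frac{1}{105}\right)}{8} = \frac{1}{8} \cdot \frac{134}{105} = \frac{67}{420} \approx 0.15952$)
$41 r + \frac{78 - 39}{-13 + f{\left(4,-4 \right)}} = 41 \cdot \frac{67}{420} + \frac{78 - 39}{-13 + \left(-3 - 4\right)^{2}} = \frac{2747}{420} + \frac{39}{-13 + \left(-7\right)^{2}} = \frac{2747}{420} + \frac{39}{-13 + 49} = \frac{2747}{420} + \frac{39}{36} = \frac{2747}{420} + 39 \cdot \frac{1}{36} = \frac{2747}{420} + \frac{13}{12} = \frac{1601}{210}$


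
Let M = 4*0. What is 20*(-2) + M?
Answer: -40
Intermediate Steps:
M = 0
20*(-2) + M = 20*(-2) + 0 = -40 + 0 = -40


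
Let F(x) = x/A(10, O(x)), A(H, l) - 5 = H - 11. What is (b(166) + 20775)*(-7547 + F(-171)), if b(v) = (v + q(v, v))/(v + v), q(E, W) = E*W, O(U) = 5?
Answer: -1266486403/8 ≈ -1.5831e+8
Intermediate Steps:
A(H, l) = -6 + H (A(H, l) = 5 + (H - 11) = 5 + (-11 + H) = -6 + H)
F(x) = x/4 (F(x) = x/(-6 + 10) = x/4)
b(v) = (v + v²)/(2*v) (b(v) = (v + v*v)/(v + v) = (v + v²)/((2*v)) = (v + v²)*(1/(2*v)) = (v + v²)/(2*v))
(b(166) + 20775)*(-7547 + F(-171)) = ((½ + (½)*166) + 20775)*(-7547 + (¼)*(-171)) = ((½ + 83) + 20775)*(-7547 - 171/4) = (167/2 + 20775)*(-30359/4) = (41717/2)*(-30359/4) = -1266486403/8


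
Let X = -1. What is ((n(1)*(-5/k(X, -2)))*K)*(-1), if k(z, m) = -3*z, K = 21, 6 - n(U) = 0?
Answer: 210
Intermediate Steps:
n(U) = 6 (n(U) = 6 - 1*0 = 6 + 0 = 6)
((n(1)*(-5/k(X, -2)))*K)*(-1) = ((6*(-5/((-3*(-1)))))*21)*(-1) = ((6*(-5/3))*21)*(-1) = -10*21*(-1) = -210*(-1) = 210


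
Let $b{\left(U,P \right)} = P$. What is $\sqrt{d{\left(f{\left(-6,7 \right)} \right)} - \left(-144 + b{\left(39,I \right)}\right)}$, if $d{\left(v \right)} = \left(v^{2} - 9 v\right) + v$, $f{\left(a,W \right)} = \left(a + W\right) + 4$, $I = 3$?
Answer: $3 \sqrt{14} \approx 11.225$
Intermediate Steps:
$f{\left(a,W \right)} = 4 + W + a$ ($f{\left(a,W \right)} = \left(W + a\right) + 4 = 4 + W + a$)
$d{\left(v \right)} = v^{2} - 8 v$
$\sqrt{d{\left(f{\left(-6,7 \right)} \right)} - \left(-144 + b{\left(39,I \right)}\right)} = \sqrt{\left(4 + 7 - 6\right) \left(-8 + \left(4 + 7 - 6\right)\right) + \left(144 - 3\right)} = \sqrt{5 \left(-8 + 5\right) + \left(144 - 3\right)} = \sqrt{5 \left(-3\right) + 141} = \sqrt{-15 + 141} = \sqrt{126} = 3 \sqrt{14}$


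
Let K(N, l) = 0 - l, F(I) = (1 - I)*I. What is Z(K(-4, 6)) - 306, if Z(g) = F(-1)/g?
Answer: -917/3 ≈ -305.67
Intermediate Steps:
F(I) = I*(1 - I)
K(N, l) = -l
Z(g) = -2/g (Z(g) = (-(1 - 1*(-1)))/g = (-(1 + 1))/g = (-1*2)/g = -2/g)
Z(K(-4, 6)) - 306 = -2/((-1*6)) - 306 = -2/(-6) - 306 = -2*(-1/6) - 306 = 1/3 - 306 = -917/3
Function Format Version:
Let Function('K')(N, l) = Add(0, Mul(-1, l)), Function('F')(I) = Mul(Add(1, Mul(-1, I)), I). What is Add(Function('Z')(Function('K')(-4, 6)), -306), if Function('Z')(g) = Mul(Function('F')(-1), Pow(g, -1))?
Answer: Rational(-917, 3) ≈ -305.67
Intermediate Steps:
Function('F')(I) = Mul(I, Add(1, Mul(-1, I)))
Function('K')(N, l) = Mul(-1, l)
Function('Z')(g) = Mul(-2, Pow(g, -1)) (Function('Z')(g) = Mul(Mul(-1, Add(1, Mul(-1, -1))), Pow(g, -1)) = Mul(Mul(-1, Add(1, 1)), Pow(g, -1)) = Mul(Mul(-1, 2), Pow(g, -1)) = Mul(-2, Pow(g, -1)))
Add(Function('Z')(Function('K')(-4, 6)), -306) = Add(Mul(-2, Pow(Mul(-1, 6), -1)), -306) = Add(Mul(-2, Pow(-6, -1)), -306) = Add(Mul(-2, Rational(-1, 6)), -306) = Add(Rational(1, 3), -306) = Rational(-917, 3)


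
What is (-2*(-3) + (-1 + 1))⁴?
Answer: 1296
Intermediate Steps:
(-2*(-3) + (-1 + 1))⁴ = (6 + 0)⁴ = 6⁴ = 1296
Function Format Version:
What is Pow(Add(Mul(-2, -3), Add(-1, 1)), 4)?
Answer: 1296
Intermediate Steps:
Pow(Add(Mul(-2, -3), Add(-1, 1)), 4) = Pow(Add(6, 0), 4) = Pow(6, 4) = 1296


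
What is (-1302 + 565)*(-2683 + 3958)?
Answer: -939675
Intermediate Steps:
(-1302 + 565)*(-2683 + 3958) = -737*1275 = -939675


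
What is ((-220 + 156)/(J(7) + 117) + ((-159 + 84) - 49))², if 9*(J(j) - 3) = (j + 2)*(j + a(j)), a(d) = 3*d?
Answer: 21196816/1369 ≈ 15483.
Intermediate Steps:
J(j) = 3 + 4*j*(2 + j)/9 (J(j) = 3 + ((j + 2)*(j + 3*j))/9 = 3 + ((2 + j)*(4*j))/9 = 3 + (4*j*(2 + j))/9 = 3 + 4*j*(2 + j)/9)
((-220 + 156)/(J(7) + 117) + ((-159 + 84) - 49))² = ((-220 + 156)/((3 + (4/9)*7² + (8/9)*7) + 117) + ((-159 + 84) - 49))² = (-64/((3 + (4/9)*49 + 56/9) + 117) + (-75 - 49))² = (-64/((3 + 196/9 + 56/9) + 117) - 124)² = (-64/(31 + 117) - 124)² = (-64/148 - 124)² = (-64*1/148 - 124)² = (-16/37 - 124)² = (-4604/37)² = 21196816/1369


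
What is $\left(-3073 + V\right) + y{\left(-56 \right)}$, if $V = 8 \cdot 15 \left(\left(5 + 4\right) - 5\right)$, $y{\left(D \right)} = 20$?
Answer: $-2573$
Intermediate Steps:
$V = 480$ ($V = 120 \left(9 - 5\right) = 120 \cdot 4 = 480$)
$\left(-3073 + V\right) + y{\left(-56 \right)} = \left(-3073 + 480\right) + 20 = -2593 + 20 = -2573$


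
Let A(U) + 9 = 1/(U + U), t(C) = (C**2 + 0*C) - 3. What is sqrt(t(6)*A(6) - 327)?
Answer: I*sqrt(2485)/2 ≈ 24.925*I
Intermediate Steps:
t(C) = -3 + C**2 (t(C) = (C**2 + 0) - 3 = C**2 - 3 = -3 + C**2)
A(U) = -9 + 1/(2*U) (A(U) = -9 + 1/(U + U) = -9 + 1/(2*U))
sqrt(t(6)*A(6) - 327) = sqrt((-3 + 6**2)*(-9 + (1/2)/6) - 327) = sqrt((-3 + 36)*(-9 + (1/2)*(1/6)) - 327) = sqrt(33*(-9 + 1/12) - 327) = sqrt(33*(-107/12) - 327) = sqrt(-1177/4 - 327) = sqrt(-2485/4) = I*sqrt(2485)/2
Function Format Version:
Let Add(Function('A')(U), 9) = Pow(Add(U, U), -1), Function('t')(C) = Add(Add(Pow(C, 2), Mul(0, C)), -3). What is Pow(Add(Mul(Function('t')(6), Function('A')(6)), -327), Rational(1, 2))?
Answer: Mul(Rational(1, 2), I, Pow(2485, Rational(1, 2))) ≈ Mul(24.925, I)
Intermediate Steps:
Function('t')(C) = Add(-3, Pow(C, 2)) (Function('t')(C) = Add(Add(Pow(C, 2), 0), -3) = Add(Pow(C, 2), -3) = Add(-3, Pow(C, 2)))
Function('A')(U) = Add(-9, Mul(Rational(1, 2), Pow(U, -1))) (Function('A')(U) = Add(-9, Pow(Add(U, U), -1)) = Add(-9, Pow(Mul(2, U), -1)) = Add(-9, Mul(Rational(1, 2), Pow(U, -1))))
Pow(Add(Mul(Function('t')(6), Function('A')(6)), -327), Rational(1, 2)) = Pow(Add(Mul(Add(-3, Pow(6, 2)), Add(-9, Mul(Rational(1, 2), Pow(6, -1)))), -327), Rational(1, 2)) = Pow(Add(Mul(Add(-3, 36), Add(-9, Mul(Rational(1, 2), Rational(1, 6)))), -327), Rational(1, 2)) = Pow(Add(Mul(33, Add(-9, Rational(1, 12))), -327), Rational(1, 2)) = Pow(Add(Mul(33, Rational(-107, 12)), -327), Rational(1, 2)) = Pow(Add(Rational(-1177, 4), -327), Rational(1, 2)) = Pow(Rational(-2485, 4), Rational(1, 2)) = Mul(Rational(1, 2), I, Pow(2485, Rational(1, 2)))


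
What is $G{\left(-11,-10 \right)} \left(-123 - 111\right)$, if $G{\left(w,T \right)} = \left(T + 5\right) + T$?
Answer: $3510$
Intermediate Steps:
$G{\left(w,T \right)} = 5 + 2 T$ ($G{\left(w,T \right)} = \left(5 + T\right) + T = 5 + 2 T$)
$G{\left(-11,-10 \right)} \left(-123 - 111\right) = \left(5 + 2 \left(-10\right)\right) \left(-123 - 111\right) = \left(5 - 20\right) \left(-234\right) = \left(-15\right) \left(-234\right) = 3510$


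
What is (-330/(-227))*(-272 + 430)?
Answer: 52140/227 ≈ 229.69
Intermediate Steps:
(-330/(-227))*(-272 + 430) = -330*(-1/227)*158 = (330/227)*158 = 52140/227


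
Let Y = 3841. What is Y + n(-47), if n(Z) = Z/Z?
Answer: 3842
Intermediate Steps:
n(Z) = 1
Y + n(-47) = 3841 + 1 = 3842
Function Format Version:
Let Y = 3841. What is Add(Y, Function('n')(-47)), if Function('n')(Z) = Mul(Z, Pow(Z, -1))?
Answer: 3842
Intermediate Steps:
Function('n')(Z) = 1
Add(Y, Function('n')(-47)) = Add(3841, 1) = 3842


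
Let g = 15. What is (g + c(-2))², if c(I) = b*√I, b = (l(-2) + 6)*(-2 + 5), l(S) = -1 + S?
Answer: 63 + 270*I*√2 ≈ 63.0 + 381.84*I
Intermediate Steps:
b = 9 (b = ((-1 - 2) + 6)*(-2 + 5) = (-3 + 6)*3 = 3*3 = 9)
c(I) = 9*√I
(g + c(-2))² = (15 + 9*√(-2))² = (15 + 9*(I*√2))² = (15 + 9*I*√2)²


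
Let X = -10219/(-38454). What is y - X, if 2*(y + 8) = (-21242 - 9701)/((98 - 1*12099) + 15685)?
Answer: -588634715/47221512 ≈ -12.465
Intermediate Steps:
X = 10219/38454 (X = -10219*(-1/38454) = 10219/38454 ≈ 0.26575)
y = -89887/7368 (y = -8 + ((-21242 - 9701)/((98 - 1*12099) + 15685))/2 = -8 + (-30943/((98 - 12099) + 15685))/2 = -8 + (-30943/(-12001 + 15685))/2 = -8 + (-30943/3684)/2 = -8 + (-30943*1/3684)/2 = -8 + (½)*(-30943/3684) = -8 - 30943/7368 = -89887/7368 ≈ -12.200)
y - X = -89887/7368 - 1*10219/38454 = -89887/7368 - 10219/38454 = -588634715/47221512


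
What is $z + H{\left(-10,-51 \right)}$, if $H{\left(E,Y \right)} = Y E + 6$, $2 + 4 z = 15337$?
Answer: $\frac{17399}{4} \approx 4349.8$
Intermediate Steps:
$z = \frac{15335}{4}$ ($z = - \frac{1}{2} + \frac{1}{4} \cdot 15337 = - \frac{1}{2} + \frac{15337}{4} = \frac{15335}{4} \approx 3833.8$)
$H{\left(E,Y \right)} = 6 + E Y$ ($H{\left(E,Y \right)} = E Y + 6 = 6 + E Y$)
$z + H{\left(-10,-51 \right)} = \frac{15335}{4} + \left(6 - -510\right) = \frac{15335}{4} + \left(6 + 510\right) = \frac{15335}{4} + 516 = \frac{17399}{4}$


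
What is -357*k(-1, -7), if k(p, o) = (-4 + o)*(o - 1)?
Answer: -31416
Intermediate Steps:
k(p, o) = (-1 + o)*(-4 + o) (k(p, o) = (-4 + o)*(-1 + o) = (-1 + o)*(-4 + o))
-357*k(-1, -7) = -357*(4 + (-7)² - 5*(-7)) = -357*(4 + 49 + 35) = -357*88 = -31416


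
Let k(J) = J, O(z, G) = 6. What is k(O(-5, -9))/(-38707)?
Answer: -6/38707 ≈ -0.00015501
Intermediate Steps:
k(O(-5, -9))/(-38707) = 6/(-38707) = 6*(-1/38707) = -6/38707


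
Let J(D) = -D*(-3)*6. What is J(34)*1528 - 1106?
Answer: 934030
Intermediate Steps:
J(D) = 18*D (J(D) = -(-3*D)*6 = -(-18)*D = 18*D)
J(34)*1528 - 1106 = (18*34)*1528 - 1106 = 612*1528 - 1106 = 935136 - 1106 = 934030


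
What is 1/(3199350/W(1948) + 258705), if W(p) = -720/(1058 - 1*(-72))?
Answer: -12/57149965 ≈ -2.0997e-7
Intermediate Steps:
W(p) = -72/113 (W(p) = -720/(1058 + 72) = -720/1130 = -720*1/1130 = -72/113)
1/(3199350/W(1948) + 258705) = 1/(3199350/(-72/113) + 258705) = 1/(3199350*(-113/72) + 258705) = 1/(-60254425/12 + 258705) = 1/(-57149965/12) = -12/57149965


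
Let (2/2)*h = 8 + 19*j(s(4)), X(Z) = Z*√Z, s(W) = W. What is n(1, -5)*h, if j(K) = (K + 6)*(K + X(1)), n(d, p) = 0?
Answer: 0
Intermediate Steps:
X(Z) = Z^(3/2)
j(K) = (1 + K)*(6 + K) (j(K) = (K + 6)*(K + 1^(3/2)) = (6 + K)*(K + 1) = (6 + K)*(1 + K) = (1 + K)*(6 + K))
h = 958 (h = 8 + 19*(6 + 4² + 7*4) = 8 + 19*(6 + 16 + 28) = 8 + 19*50 = 8 + 950 = 958)
n(1, -5)*h = 0*958 = 0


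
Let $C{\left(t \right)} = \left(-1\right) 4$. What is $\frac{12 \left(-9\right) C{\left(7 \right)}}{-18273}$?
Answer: $- \frac{144}{6091} \approx -0.023641$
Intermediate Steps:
$C{\left(t \right)} = -4$
$\frac{12 \left(-9\right) C{\left(7 \right)}}{-18273} = \frac{12 \left(-9\right) \left(-4\right)}{-18273} = \left(-108\right) \left(-4\right) \left(- \frac{1}{18273}\right) = 432 \left(- \frac{1}{18273}\right) = - \frac{144}{6091}$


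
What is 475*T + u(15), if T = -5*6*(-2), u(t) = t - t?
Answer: 28500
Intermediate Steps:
u(t) = 0
T = 60 (T = -30*(-2) = 60)
475*T + u(15) = 475*60 + 0 = 28500 + 0 = 28500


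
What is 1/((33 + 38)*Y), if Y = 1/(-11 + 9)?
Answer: -2/71 ≈ -0.028169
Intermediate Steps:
Y = -1/2 (Y = 1/(-2) = -1/2 ≈ -0.50000)
1/((33 + 38)*Y) = 1/((33 + 38)*(-1/2)) = 1/(71*(-1/2)) = 1/(-71/2) = -2/71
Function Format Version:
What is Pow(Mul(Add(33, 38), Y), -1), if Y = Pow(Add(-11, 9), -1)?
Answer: Rational(-2, 71) ≈ -0.028169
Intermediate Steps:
Y = Rational(-1, 2) (Y = Pow(-2, -1) = Rational(-1, 2) ≈ -0.50000)
Pow(Mul(Add(33, 38), Y), -1) = Pow(Mul(Add(33, 38), Rational(-1, 2)), -1) = Pow(Mul(71, Rational(-1, 2)), -1) = Pow(Rational(-71, 2), -1) = Rational(-2, 71)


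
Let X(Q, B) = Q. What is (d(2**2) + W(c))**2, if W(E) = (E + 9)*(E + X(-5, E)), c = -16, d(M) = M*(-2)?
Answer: 19321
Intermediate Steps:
d(M) = -2*M
W(E) = (-5 + E)*(9 + E) (W(E) = (E + 9)*(E - 5) = (9 + E)*(-5 + E) = (-5 + E)*(9 + E))
(d(2**2) + W(c))**2 = (-2*2**2 + (-45 + (-16)**2 + 4*(-16)))**2 = (-2*4 + (-45 + 256 - 64))**2 = (-8 + 147)**2 = 139**2 = 19321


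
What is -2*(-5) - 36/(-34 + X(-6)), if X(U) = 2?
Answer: 89/8 ≈ 11.125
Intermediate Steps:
-2*(-5) - 36/(-34 + X(-6)) = -2*(-5) - 36/(-34 + 2) = 10 - 36/(-32) = 10 - 1/32*(-36) = 10 + 9/8 = 89/8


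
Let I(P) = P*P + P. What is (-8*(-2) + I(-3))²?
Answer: 484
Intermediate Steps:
I(P) = P + P² (I(P) = P² + P = P + P²)
(-8*(-2) + I(-3))² = (-8*(-2) - 3*(1 - 3))² = (16 - 3*(-2))² = (16 + 6)² = 22² = 484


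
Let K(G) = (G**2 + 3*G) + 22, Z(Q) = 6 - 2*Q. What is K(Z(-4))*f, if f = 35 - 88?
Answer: -13780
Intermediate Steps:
K(G) = 22 + G**2 + 3*G
f = -53
K(Z(-4))*f = (22 + (6 - 2*(-4))**2 + 3*(6 - 2*(-4)))*(-53) = (22 + (6 + 8)**2 + 3*(6 + 8))*(-53) = (22 + 14**2 + 3*14)*(-53) = (22 + 196 + 42)*(-53) = 260*(-53) = -13780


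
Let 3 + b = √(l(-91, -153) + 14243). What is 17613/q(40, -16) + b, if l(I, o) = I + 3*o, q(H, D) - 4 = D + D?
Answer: -17697/28 + √13693 ≈ -515.02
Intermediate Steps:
q(H, D) = 4 + 2*D (q(H, D) = 4 + (D + D) = 4 + 2*D)
b = -3 + √13693 (b = -3 + √((-91 + 3*(-153)) + 14243) = -3 + √((-91 - 459) + 14243) = -3 + √(-550 + 14243) = -3 + √13693 ≈ 114.02)
17613/q(40, -16) + b = 17613/(4 + 2*(-16)) + (-3 + √13693) = 17613/(4 - 32) + (-3 + √13693) = 17613/(-28) + (-3 + √13693) = 17613*(-1/28) + (-3 + √13693) = -17613/28 + (-3 + √13693) = -17697/28 + √13693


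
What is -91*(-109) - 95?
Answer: 9824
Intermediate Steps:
-91*(-109) - 95 = 9919 - 95 = 9824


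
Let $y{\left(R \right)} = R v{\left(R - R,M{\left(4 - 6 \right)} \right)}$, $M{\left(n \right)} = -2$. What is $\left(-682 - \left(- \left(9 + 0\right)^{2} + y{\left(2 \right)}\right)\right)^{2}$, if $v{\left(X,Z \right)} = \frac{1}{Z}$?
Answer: $360000$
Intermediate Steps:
$y{\left(R \right)} = - \frac{R}{2}$ ($y{\left(R \right)} = \frac{R}{-2} = R \left(- \frac{1}{2}\right) = - \frac{R}{2}$)
$\left(-682 - \left(- \left(9 + 0\right)^{2} + y{\left(2 \right)}\right)\right)^{2} = \left(-682 - \left(-1 - \left(9 + 0\right)^{2}\right)\right)^{2} = \left(-682 - \left(-1 - 9^{2}\right)\right)^{2} = \left(-682 + \left(81 + 1\right)\right)^{2} = \left(-682 + 82\right)^{2} = \left(-600\right)^{2} = 360000$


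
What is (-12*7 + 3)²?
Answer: 6561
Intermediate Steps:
(-12*7 + 3)² = (-84 + 3)² = (-81)² = 6561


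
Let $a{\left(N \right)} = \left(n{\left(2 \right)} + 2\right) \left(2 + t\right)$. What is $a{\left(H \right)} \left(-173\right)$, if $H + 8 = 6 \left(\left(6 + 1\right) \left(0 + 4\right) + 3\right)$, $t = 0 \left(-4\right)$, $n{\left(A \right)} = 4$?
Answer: $-2076$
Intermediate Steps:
$t = 0$
$H = 178$ ($H = -8 + 6 \left(\left(6 + 1\right) \left(0 + 4\right) + 3\right) = -8 + 6 \left(7 \cdot 4 + 3\right) = -8 + 6 \left(28 + 3\right) = -8 + 6 \cdot 31 = -8 + 186 = 178$)
$a{\left(N \right)} = 12$ ($a{\left(N \right)} = \left(4 + 2\right) \left(2 + 0\right) = 6 \cdot 2 = 12$)
$a{\left(H \right)} \left(-173\right) = 12 \left(-173\right) = -2076$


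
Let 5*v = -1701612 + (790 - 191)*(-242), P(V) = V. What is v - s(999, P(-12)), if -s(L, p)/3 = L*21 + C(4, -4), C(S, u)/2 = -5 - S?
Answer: -306431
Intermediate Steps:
C(S, u) = -10 - 2*S (C(S, u) = 2*(-5 - S) = -10 - 2*S)
s(L, p) = 54 - 63*L (s(L, p) = -3*(L*21 + (-10 - 2*4)) = -3*(21*L + (-10 - 8)) = -3*(21*L - 18) = -3*(-18 + 21*L) = 54 - 63*L)
v = -369314 (v = (-1701612 + (790 - 191)*(-242))/5 = (-1701612 + 599*(-242))/5 = (-1701612 - 144958)/5 = (⅕)*(-1846570) = -369314)
v - s(999, P(-12)) = -369314 - (54 - 63*999) = -369314 - (54 - 62937) = -369314 - 1*(-62883) = -369314 + 62883 = -306431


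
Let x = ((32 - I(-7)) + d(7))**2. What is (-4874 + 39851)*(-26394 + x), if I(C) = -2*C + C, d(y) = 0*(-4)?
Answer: -901322313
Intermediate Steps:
d(y) = 0
I(C) = -C
x = 625 (x = ((32 - (-1)*(-7)) + 0)**2 = ((32 - 1*7) + 0)**2 = ((32 - 7) + 0)**2 = (25 + 0)**2 = 25**2 = 625)
(-4874 + 39851)*(-26394 + x) = (-4874 + 39851)*(-26394 + 625) = 34977*(-25769) = -901322313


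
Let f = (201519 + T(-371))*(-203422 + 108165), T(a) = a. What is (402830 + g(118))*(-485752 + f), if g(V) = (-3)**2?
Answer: -7718895077797132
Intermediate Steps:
f = -19160755036 (f = (201519 - 371)*(-203422 + 108165) = 201148*(-95257) = -19160755036)
g(V) = 9
(402830 + g(118))*(-485752 + f) = (402830 + 9)*(-485752 - 19160755036) = 402839*(-19161240788) = -7718895077797132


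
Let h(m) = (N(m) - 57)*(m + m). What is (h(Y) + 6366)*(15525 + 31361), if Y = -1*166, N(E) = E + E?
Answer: 6353709404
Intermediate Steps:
N(E) = 2*E
Y = -166
h(m) = 2*m*(-57 + 2*m) (h(m) = (2*m - 57)*(m + m) = (-57 + 2*m)*(2*m) = 2*m*(-57 + 2*m))
(h(Y) + 6366)*(15525 + 31361) = (2*(-166)*(-57 + 2*(-166)) + 6366)*(15525 + 31361) = (2*(-166)*(-57 - 332) + 6366)*46886 = (2*(-166)*(-389) + 6366)*46886 = (129148 + 6366)*46886 = 135514*46886 = 6353709404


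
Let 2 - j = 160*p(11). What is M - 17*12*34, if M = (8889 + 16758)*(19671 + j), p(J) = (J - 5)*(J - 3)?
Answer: 307577535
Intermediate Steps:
p(J) = (-5 + J)*(-3 + J)
j = -7678 (j = 2 - 160*(15 + 11**2 - 8*11) = 2 - 160*(15 + 121 - 88) = 2 - 160*48 = 2 - 1*7680 = 2 - 7680 = -7678)
M = 307584471 (M = (8889 + 16758)*(19671 - 7678) = 25647*11993 = 307584471)
M - 17*12*34 = 307584471 - 17*12*34 = 307584471 - 204*34 = 307584471 - 6936 = 307577535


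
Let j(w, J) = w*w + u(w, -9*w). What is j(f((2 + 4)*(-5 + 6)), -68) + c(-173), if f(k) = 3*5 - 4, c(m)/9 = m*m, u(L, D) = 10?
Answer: 269492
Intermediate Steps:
c(m) = 9*m**2 (c(m) = 9*(m*m) = 9*m**2)
f(k) = 11 (f(k) = 15 - 4 = 11)
j(w, J) = 10 + w**2 (j(w, J) = w*w + 10 = w**2 + 10 = 10 + w**2)
j(f((2 + 4)*(-5 + 6)), -68) + c(-173) = (10 + 11**2) + 9*(-173)**2 = (10 + 121) + 9*29929 = 131 + 269361 = 269492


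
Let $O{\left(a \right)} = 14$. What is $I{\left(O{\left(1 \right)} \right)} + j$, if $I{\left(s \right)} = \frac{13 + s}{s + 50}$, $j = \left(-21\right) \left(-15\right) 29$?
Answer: $\frac{584667}{64} \approx 9135.4$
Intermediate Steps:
$j = 9135$ ($j = 315 \cdot 29 = 9135$)
$I{\left(s \right)} = \frac{13 + s}{50 + s}$
$I{\left(O{\left(1 \right)} \right)} + j = \frac{13 + 14}{50 + 14} + 9135 = \frac{1}{64} \cdot 27 + 9135 = \frac{27}{64} + 9135 = \frac{584667}{64}$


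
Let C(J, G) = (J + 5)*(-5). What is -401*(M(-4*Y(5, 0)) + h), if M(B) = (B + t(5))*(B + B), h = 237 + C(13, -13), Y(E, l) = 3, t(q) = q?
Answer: -126315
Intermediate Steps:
C(J, G) = -25 - 5*J (C(J, G) = (5 + J)*(-5) = -25 - 5*J)
h = 147 (h = 237 + (-25 - 5*13) = 237 + (-25 - 65) = 237 - 90 = 147)
M(B) = 2*B*(5 + B) (M(B) = (B + 5)*(B + B) = (5 + B)*(2*B) = 2*B*(5 + B))
-401*(M(-4*Y(5, 0)) + h) = -401*(2*(-4*3)*(5 - 4*3) + 147) = -401*(2*(-12)*(5 - 12) + 147) = -401*(2*(-12)*(-7) + 147) = -401*(168 + 147) = -401*315 = -126315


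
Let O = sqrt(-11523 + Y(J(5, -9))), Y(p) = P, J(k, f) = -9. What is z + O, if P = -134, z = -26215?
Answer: -26215 + I*sqrt(11657) ≈ -26215.0 + 107.97*I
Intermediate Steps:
Y(p) = -134
O = I*sqrt(11657) (O = sqrt(-11523 - 134) = sqrt(-11657) = I*sqrt(11657) ≈ 107.97*I)
z + O = -26215 + I*sqrt(11657)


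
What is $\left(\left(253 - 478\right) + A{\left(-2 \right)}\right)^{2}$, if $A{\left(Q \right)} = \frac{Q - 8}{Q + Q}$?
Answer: $\frac{198025}{4} \approx 49506.0$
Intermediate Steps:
$A{\left(Q \right)} = \frac{-8 + Q}{2 Q}$
$\left(\left(253 - 478\right) + A{\left(-2 \right)}\right)^{2} = \left(\left(253 - 478\right) + \frac{-8 - 2}{2 \left(-2\right)}\right)^{2} = \left(-225 + \frac{1}{2} \left(- \frac{1}{2}\right) \left(-10\right)\right)^{2} = \left(-225 + \frac{5}{2}\right)^{2} = \left(- \frac{445}{2}\right)^{2} = \frac{198025}{4}$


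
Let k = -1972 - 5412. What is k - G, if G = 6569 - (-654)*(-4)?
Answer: -11337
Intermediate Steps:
k = -7384
G = 3953 (G = 6569 - 1*2616 = 6569 - 2616 = 3953)
k - G = -7384 - 1*3953 = -7384 - 3953 = -11337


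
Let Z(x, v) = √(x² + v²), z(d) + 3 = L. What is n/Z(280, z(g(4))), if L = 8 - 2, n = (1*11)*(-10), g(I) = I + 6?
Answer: -110*√78409/78409 ≈ -0.39283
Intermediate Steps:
g(I) = 6 + I
n = -110 (n = 11*(-10) = -110)
L = 6
z(d) = 3 (z(d) = -3 + 6 = 3)
Z(x, v) = √(v² + x²)
n/Z(280, z(g(4))) = -110/√(3² + 280²) = -110/√(9 + 78400) = -110*√78409/78409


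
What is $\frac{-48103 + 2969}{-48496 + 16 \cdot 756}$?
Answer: $\frac{22567}{18200} \approx 1.2399$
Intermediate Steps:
$\frac{-48103 + 2969}{-48496 + 16 \cdot 756} = - \frac{45134}{-48496 + 12096} = - \frac{45134}{-36400} = \left(-45134\right) \left(- \frac{1}{36400}\right) = \frac{22567}{18200}$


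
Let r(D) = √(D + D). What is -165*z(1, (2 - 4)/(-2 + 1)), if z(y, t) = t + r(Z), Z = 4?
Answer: -330 - 330*√2 ≈ -796.69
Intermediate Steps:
r(D) = √2*√D (r(D) = √(2*D) = √2*√D)
z(y, t) = t + 2*√2 (z(y, t) = t + √2*√4 = t + √2*2 = t + 2*√2)
-165*z(1, (2 - 4)/(-2 + 1)) = -165*((2 - 4)/(-2 + 1) + 2*√2) = -165*(-2/(-1) + 2*√2) = -165*(-2*(-1) + 2*√2) = -165*(2 + 2*√2) = -330 - 330*√2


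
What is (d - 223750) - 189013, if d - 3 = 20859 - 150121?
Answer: -542022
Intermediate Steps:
d = -129259 (d = 3 + (20859 - 150121) = 3 - 129262 = -129259)
(d - 223750) - 189013 = (-129259 - 223750) - 189013 = -353009 - 189013 = -542022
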